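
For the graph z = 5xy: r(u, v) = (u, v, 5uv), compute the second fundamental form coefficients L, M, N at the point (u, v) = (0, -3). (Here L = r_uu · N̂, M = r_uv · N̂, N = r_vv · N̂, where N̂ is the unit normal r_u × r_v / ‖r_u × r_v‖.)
L = 0;  M = 5*sqrt(226)/226;  N = 0

Compute the unit normal N̂(u, v) = (-5*v/sqrt(25*u^2 + 25*v^2 + 1), -5*u/sqrt(25*u^2 + 25*v^2 + 1), 1/sqrt(25*u^2 + 25*v^2 + 1)), and the second partials r_uu, r_uv, r_vv. Take dot products:
  L(u, v) = r_uu · N̂ = 0,
  M(u, v) = r_uv · N̂ = 5/sqrt(25*u^2 + 25*v^2 + 1),
  N(u, v) = r_vv · N̂ = 0.
Evaluating at (u, v) = (0, -3):
  L = 0, M = 5*sqrt(226)/226, N = 0.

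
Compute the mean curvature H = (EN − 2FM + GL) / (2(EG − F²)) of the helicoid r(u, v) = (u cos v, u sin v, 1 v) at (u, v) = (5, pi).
H = 0

With E = 1, F = 0, G = u^2 + 1, L = 0, M = -1/sqrt(u^2 + 1), N = 0, assemble
  H = (EN − 2FM + GL) / (2(EG − F²)) = 0.
At (u, v) = (5, pi): H = 0.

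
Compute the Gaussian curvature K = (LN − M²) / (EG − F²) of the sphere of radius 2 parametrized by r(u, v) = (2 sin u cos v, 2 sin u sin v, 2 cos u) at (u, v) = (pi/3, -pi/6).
K = 1/4

Coefficients of the first fundamental form: E = 4, F = 0, G = 4*sin(u)^2.
Coefficients of the second fundamental form: L = -2*sin(u)/Abs(sin(u)), M = 0, N = -2*sin(u)^3/Abs(sin(u)).
Assemble K = (LN − M²)/(EG − F²) = 1/4. At (u, v) = (pi/3, -pi/6): K = 1/4.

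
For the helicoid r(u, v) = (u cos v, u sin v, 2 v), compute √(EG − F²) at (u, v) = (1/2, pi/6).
√(EG − F²)|_{(1/2, pi/6)} = sqrt(17)/2

E = 1, F = 0, G = u^2 + 4; EG − F² = u^2 + 4; √(EG − F²) = sqrt(u^2 + 4). At the given point: sqrt(17)/2.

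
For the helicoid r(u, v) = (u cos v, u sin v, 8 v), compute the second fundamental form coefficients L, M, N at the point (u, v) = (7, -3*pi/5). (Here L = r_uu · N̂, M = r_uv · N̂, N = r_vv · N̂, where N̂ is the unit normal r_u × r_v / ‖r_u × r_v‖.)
L = 0;  M = -8*sqrt(113)/113;  N = 0

Compute the unit normal N̂(u, v) = (8*sin(v)/sqrt(u^2 + 64), -8*cos(v)/sqrt(u^2 + 64), u/sqrt(u^2 + 64)), and the second partials r_uu, r_uv, r_vv. Take dot products:
  L(u, v) = r_uu · N̂ = 0,
  M(u, v) = r_uv · N̂ = -8/sqrt(u^2 + 64),
  N(u, v) = r_vv · N̂ = 0.
Evaluating at (u, v) = (7, -3*pi/5):
  L = 0, M = -8*sqrt(113)/113, N = 0.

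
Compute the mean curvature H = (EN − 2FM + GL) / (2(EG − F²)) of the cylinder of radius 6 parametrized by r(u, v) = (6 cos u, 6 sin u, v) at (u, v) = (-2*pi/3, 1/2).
H = -1/12

With E = 36, F = 0, G = 1, L = -6, M = 0, N = 0, assemble
  H = (EN − 2FM + GL) / (2(EG − F²)) = -1/12.
At (u, v) = (-2*pi/3, 1/2): H = -1/12.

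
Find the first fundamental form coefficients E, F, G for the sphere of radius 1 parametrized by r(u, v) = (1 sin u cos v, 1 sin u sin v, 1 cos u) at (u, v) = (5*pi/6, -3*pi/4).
E = 1;  F = 0;  G = 1/4

Partials: r_u = (cos(u)*cos(v), sin(v)*cos(u), -sin(u)), r_v = (-sin(u)*sin(v), sin(u)*cos(v), 0). As functions of (u, v):
  E = r_u · r_u = 1,
  F = r_u · r_v = 0,
  G = r_v · r_v = sin(u)^2.
Evaluating at (u, v) = (5*pi/6, -3*pi/4): E = 1, F = 0, G = 1/4.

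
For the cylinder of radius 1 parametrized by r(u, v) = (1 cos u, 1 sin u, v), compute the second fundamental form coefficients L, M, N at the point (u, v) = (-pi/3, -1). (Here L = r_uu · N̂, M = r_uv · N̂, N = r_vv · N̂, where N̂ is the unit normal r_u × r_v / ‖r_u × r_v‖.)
L = -1;  M = 0;  N = 0

Compute the unit normal N̂(u, v) = (cos(u), sin(u), 0), and the second partials r_uu, r_uv, r_vv. Take dot products:
  L(u, v) = r_uu · N̂ = -1,
  M(u, v) = r_uv · N̂ = 0,
  N(u, v) = r_vv · N̂ = 0.
Evaluating at (u, v) = (-pi/3, -1):
  L = -1, M = 0, N = 0.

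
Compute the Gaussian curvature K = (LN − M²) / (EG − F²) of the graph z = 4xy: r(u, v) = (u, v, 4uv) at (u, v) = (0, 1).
K = -16/289

Coefficients of the first fundamental form: E = 16*v^2 + 1, F = 16*u*v, G = 16*u^2 + 1.
Coefficients of the second fundamental form: L = 0, M = 4/sqrt(16*u^2 + 16*v^2 + 1), N = 0.
Assemble K = (LN − M²)/(EG − F²) = -16/(256*u^4 + 512*u^2*v^2 + 32*u^2 + 256*v^4 + 32*v^2 + 1). At (u, v) = (0, 1): K = -16/289.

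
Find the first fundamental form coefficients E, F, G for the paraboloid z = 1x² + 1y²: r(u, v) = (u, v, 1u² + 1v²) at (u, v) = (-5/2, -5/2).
E = 26;  F = 25;  G = 26

Partials: r_u = (1, 0, 2*u), r_v = (0, 1, 2*v). As functions of (u, v):
  E = r_u · r_u = 4*u^2 + 1,
  F = r_u · r_v = 4*u*v,
  G = r_v · r_v = 4*v^2 + 1.
Evaluating at (u, v) = (-5/2, -5/2): E = 26, F = 25, G = 26.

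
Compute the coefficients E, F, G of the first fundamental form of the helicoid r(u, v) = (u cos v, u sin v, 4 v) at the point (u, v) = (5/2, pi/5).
E = 1;  F = 0;  G = 89/4

Partials: r_u = (cos(v), sin(v), 0), r_v = (-u*sin(v), u*cos(v), 4). As functions of (u, v):
  E = r_u · r_u = 1,
  F = r_u · r_v = 0,
  G = r_v · r_v = u^2 + 16.
Evaluating at (u, v) = (5/2, pi/5): E = 1, F = 0, G = 89/4.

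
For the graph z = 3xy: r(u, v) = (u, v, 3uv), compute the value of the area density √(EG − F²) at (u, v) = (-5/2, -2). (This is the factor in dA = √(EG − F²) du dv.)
√(EG − F²)|_{(-5/2, -2)} = sqrt(373)/2

E = 9*v^2 + 1, F = 9*u*v, G = 9*u^2 + 1, so EG − F² = 9*u^2 + 9*v^2 + 1. Taking the positive square root: √(EG − F²) = sqrt(9*u^2 + 9*v^2 + 1). At (u, v) = (-5/2, -2): sqrt(373)/2.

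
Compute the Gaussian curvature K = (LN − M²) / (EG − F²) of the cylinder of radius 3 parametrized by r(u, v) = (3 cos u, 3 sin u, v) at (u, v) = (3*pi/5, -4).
K = 0

Coefficients of the first fundamental form: E = 9, F = 0, G = 1.
Coefficients of the second fundamental form: L = -3, M = 0, N = 0.
Assemble K = (LN − M²)/(EG − F²) = 0. At (u, v) = (3*pi/5, -4): K = 0.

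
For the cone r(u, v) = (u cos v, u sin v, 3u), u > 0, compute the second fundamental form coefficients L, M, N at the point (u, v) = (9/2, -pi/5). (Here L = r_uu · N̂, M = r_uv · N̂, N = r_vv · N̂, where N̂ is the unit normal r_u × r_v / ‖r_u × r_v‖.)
L = 0;  M = 0;  N = 27*sqrt(10)/20

Compute the unit normal N̂(u, v) = (-3*sqrt(10)*u*cos(v)/(10*Abs(u)), -3*sqrt(10)*u*sin(v)/(10*Abs(u)), sqrt(10)*u/(10*Abs(u))), and the second partials r_uu, r_uv, r_vv. Take dot products:
  L(u, v) = r_uu · N̂ = 0,
  M(u, v) = r_uv · N̂ = 0,
  N(u, v) = r_vv · N̂ = 3*sqrt(10)*u^2/(10*Abs(u)).
Evaluating at (u, v) = (9/2, -pi/5):
  L = 0, M = 0, N = 27*sqrt(10)/20.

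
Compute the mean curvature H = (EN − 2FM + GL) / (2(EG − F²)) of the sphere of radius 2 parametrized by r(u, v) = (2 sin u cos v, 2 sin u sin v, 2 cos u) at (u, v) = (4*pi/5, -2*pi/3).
H = -1/2

With E = 4, F = 0, G = 4*sin(u)^2, L = -2*sin(u)/Abs(sin(u)), M = 0, N = -2*sin(u)^3/Abs(sin(u)), assemble
  H = (EN − 2FM + GL) / (2(EG − F²)) = -sin(u)/(2*Abs(sin(u))).
At (u, v) = (4*pi/5, -2*pi/3): H = -1/2.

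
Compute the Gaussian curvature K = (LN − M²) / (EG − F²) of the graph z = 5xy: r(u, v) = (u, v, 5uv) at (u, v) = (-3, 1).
K = -25/63001

Coefficients of the first fundamental form: E = 25*v^2 + 1, F = 25*u*v, G = 25*u^2 + 1.
Coefficients of the second fundamental form: L = 0, M = 5/sqrt(25*u^2 + 25*v^2 + 1), N = 0.
Assemble K = (LN − M²)/(EG − F²) = -25/(625*u^4 + 1250*u^2*v^2 + 50*u^2 + 625*v^4 + 50*v^2 + 1). At (u, v) = (-3, 1): K = -25/63001.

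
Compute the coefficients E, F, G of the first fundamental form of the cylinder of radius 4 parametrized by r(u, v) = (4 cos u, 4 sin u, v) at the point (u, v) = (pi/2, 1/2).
E = 16;  F = 0;  G = 1

Partials: r_u = (-4*sin(u), 4*cos(u), 0), r_v = (0, 0, 1). As functions of (u, v):
  E = r_u · r_u = 16,
  F = r_u · r_v = 0,
  G = r_v · r_v = 1.
Evaluating at (u, v) = (pi/2, 1/2): E = 16, F = 0, G = 1.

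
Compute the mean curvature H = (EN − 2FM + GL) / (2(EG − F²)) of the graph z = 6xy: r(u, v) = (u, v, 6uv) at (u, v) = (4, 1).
H = -864*sqrt(613)/375769

With E = 36*v^2 + 1, F = 36*u*v, G = 36*u^2 + 1, L = 0, M = 6/sqrt(36*u^2 + 36*v^2 + 1), N = 0, assemble
  H = (EN − 2FM + GL) / (2(EG − F²)) = -216*u*v/(36*u^2 + 36*v^2 + 1)^(3/2).
At (u, v) = (4, 1): H = -864*sqrt(613)/375769.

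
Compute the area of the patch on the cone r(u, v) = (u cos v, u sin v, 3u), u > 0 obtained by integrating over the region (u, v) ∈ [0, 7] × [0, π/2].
Area = 49*sqrt(10)*pi/4

Area = ∫∫ √(EG − F²) du dv with √(EG − F²) = sqrt(10)*Abs(u). Integrating over [0, 7] × [0, π/2] gives 49*sqrt(10)*pi/4.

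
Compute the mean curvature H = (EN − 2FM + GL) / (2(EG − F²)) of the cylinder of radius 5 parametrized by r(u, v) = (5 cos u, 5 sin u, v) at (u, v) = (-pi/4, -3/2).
H = -1/10

With E = 25, F = 0, G = 1, L = -5, M = 0, N = 0, assemble
  H = (EN − 2FM + GL) / (2(EG − F²)) = -1/10.
At (u, v) = (-pi/4, -3/2): H = -1/10.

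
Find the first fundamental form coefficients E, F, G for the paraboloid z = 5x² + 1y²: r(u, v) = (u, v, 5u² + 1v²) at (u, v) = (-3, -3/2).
E = 901;  F = 90;  G = 10

Partials: r_u = (1, 0, 10*u), r_v = (0, 1, 2*v). As functions of (u, v):
  E = r_u · r_u = 100*u^2 + 1,
  F = r_u · r_v = 20*u*v,
  G = r_v · r_v = 4*v^2 + 1.
Evaluating at (u, v) = (-3, -3/2): E = 901, F = 90, G = 10.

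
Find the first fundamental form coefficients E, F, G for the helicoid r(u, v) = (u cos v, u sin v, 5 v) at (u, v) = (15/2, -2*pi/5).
E = 1;  F = 0;  G = 325/4

Partials: r_u = (cos(v), sin(v), 0), r_v = (-u*sin(v), u*cos(v), 5). As functions of (u, v):
  E = r_u · r_u = 1,
  F = r_u · r_v = 0,
  G = r_v · r_v = u^2 + 25.
Evaluating at (u, v) = (15/2, -2*pi/5): E = 1, F = 0, G = 325/4.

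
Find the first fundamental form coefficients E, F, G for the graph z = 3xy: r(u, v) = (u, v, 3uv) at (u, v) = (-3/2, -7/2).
E = 445/4;  F = 189/4;  G = 85/4

Partials: r_u = (1, 0, 3*v), r_v = (0, 1, 3*u). As functions of (u, v):
  E = r_u · r_u = 9*v^2 + 1,
  F = r_u · r_v = 9*u*v,
  G = r_v · r_v = 9*u^2 + 1.
Evaluating at (u, v) = (-3/2, -7/2): E = 445/4, F = 189/4, G = 85/4.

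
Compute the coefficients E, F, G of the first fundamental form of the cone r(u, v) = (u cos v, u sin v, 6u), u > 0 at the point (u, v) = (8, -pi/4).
E = 37;  F = 0;  G = 64

Partials: r_u = (cos(v), sin(v), 6), r_v = (-u*sin(v), u*cos(v), 0). As functions of (u, v):
  E = r_u · r_u = 37,
  F = r_u · r_v = 0,
  G = r_v · r_v = u^2.
Evaluating at (u, v) = (8, -pi/4): E = 37, F = 0, G = 64.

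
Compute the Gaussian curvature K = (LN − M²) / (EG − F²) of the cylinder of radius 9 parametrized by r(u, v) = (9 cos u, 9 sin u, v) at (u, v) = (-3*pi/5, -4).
K = 0

Coefficients of the first fundamental form: E = 81, F = 0, G = 1.
Coefficients of the second fundamental form: L = -9, M = 0, N = 0.
Assemble K = (LN − M²)/(EG − F²) = 0. At (u, v) = (-3*pi/5, -4): K = 0.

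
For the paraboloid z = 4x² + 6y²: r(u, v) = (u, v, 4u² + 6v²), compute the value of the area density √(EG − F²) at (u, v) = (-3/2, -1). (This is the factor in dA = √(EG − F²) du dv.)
√(EG − F²)|_{(-3/2, -1)} = 17

E = 64*u^2 + 1, F = 96*u*v, G = 144*v^2 + 1, so EG − F² = 64*u^2 + 144*v^2 + 1. Taking the positive square root: √(EG − F²) = sqrt(64*u^2 + 144*v^2 + 1). At (u, v) = (-3/2, -1): 17.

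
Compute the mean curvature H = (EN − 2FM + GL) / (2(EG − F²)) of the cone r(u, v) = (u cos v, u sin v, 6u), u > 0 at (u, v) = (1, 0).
H = 3*sqrt(37)/37

With E = 37, F = 0, G = u^2, L = 0, M = 0, N = 6*sqrt(37)*u^2/(37*Abs(u)), assemble
  H = (EN − 2FM + GL) / (2(EG − F²)) = 3*sqrt(37)/(37*Abs(u)).
At (u, v) = (1, 0): H = 3*sqrt(37)/37.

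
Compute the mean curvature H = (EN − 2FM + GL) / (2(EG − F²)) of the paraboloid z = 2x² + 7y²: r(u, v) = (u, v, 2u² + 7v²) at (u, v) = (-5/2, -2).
H = 253*sqrt(885)/87025

With E = 16*u^2 + 1, F = 56*u*v, G = 196*v^2 + 1, L = 4/sqrt(16*u^2 + 196*v^2 + 1), M = 0, N = 14/sqrt(16*u^2 + 196*v^2 + 1), assemble
  H = (EN − 2FM + GL) / (2(EG − F²)) = (112*u^2 + 392*v^2 + 9)/(16*u^2 + 196*v^2 + 1)^(3/2).
At (u, v) = (-5/2, -2): H = 253*sqrt(885)/87025.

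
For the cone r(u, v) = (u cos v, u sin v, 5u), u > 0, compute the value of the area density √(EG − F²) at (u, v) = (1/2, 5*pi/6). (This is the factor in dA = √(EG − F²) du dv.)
√(EG − F²)|_{(1/2, 5*pi/6)} = sqrt(26)/2

E = 26, F = 0, G = u^2, so EG − F² = 26*u^2. Taking the positive square root: √(EG − F²) = sqrt(26)*Abs(u). At (u, v) = (1/2, 5*pi/6): sqrt(26)/2.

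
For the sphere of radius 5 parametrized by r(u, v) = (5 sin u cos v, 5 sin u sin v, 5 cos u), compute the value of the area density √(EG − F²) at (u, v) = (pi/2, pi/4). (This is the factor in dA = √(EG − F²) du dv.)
√(EG − F²)|_{(pi/2, pi/4)} = 25

E = 25, F = 0, G = 25*sin(u)^2, so EG − F² = 625*sin(u)^2. Taking the positive square root: √(EG − F²) = 25*Abs(sin(u)). At (u, v) = (pi/2, pi/4): 25.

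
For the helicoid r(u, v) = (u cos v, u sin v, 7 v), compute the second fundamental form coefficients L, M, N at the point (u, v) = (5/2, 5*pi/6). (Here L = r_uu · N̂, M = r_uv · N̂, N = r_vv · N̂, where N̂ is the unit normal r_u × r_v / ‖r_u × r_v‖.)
L = 0;  M = -14*sqrt(221)/221;  N = 0

Compute the unit normal N̂(u, v) = (7*sin(v)/sqrt(u^2 + 49), -7*cos(v)/sqrt(u^2 + 49), u/sqrt(u^2 + 49)), and the second partials r_uu, r_uv, r_vv. Take dot products:
  L(u, v) = r_uu · N̂ = 0,
  M(u, v) = r_uv · N̂ = -7/sqrt(u^2 + 49),
  N(u, v) = r_vv · N̂ = 0.
Evaluating at (u, v) = (5/2, 5*pi/6):
  L = 0, M = -14*sqrt(221)/221, N = 0.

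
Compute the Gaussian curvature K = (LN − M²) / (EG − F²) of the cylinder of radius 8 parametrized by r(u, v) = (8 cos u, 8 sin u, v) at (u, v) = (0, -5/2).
K = 0

Coefficients of the first fundamental form: E = 64, F = 0, G = 1.
Coefficients of the second fundamental form: L = -8, M = 0, N = 0.
Assemble K = (LN − M²)/(EG − F²) = 0. At (u, v) = (0, -5/2): K = 0.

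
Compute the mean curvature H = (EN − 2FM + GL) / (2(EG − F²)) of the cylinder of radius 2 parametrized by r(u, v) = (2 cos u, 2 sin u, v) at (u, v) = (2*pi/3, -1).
H = -1/4

With E = 4, F = 0, G = 1, L = -2, M = 0, N = 0, assemble
  H = (EN − 2FM + GL) / (2(EG − F²)) = -1/4.
At (u, v) = (2*pi/3, -1): H = -1/4.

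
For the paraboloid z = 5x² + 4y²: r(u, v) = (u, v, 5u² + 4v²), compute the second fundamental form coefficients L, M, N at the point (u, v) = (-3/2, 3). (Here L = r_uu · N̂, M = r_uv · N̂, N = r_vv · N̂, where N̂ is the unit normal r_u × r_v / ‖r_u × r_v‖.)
L = 5*sqrt(802)/401;  M = 0;  N = 4*sqrt(802)/401

Compute the unit normal N̂(u, v) = (-10*u/sqrt(100*u^2 + 64*v^2 + 1), -8*v/sqrt(100*u^2 + 64*v^2 + 1), 1/sqrt(100*u^2 + 64*v^2 + 1)), and the second partials r_uu, r_uv, r_vv. Take dot products:
  L(u, v) = r_uu · N̂ = 10/sqrt(100*u^2 + 64*v^2 + 1),
  M(u, v) = r_uv · N̂ = 0,
  N(u, v) = r_vv · N̂ = 8/sqrt(100*u^2 + 64*v^2 + 1).
Evaluating at (u, v) = (-3/2, 3):
  L = 5*sqrt(802)/401, M = 0, N = 4*sqrt(802)/401.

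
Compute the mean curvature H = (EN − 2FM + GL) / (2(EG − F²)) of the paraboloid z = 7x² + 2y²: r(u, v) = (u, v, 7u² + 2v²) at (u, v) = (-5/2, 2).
H = 323*sqrt(1290)/184900

With E = 196*u^2 + 1, F = 56*u*v, G = 16*v^2 + 1, L = 14/sqrt(196*u^2 + 16*v^2 + 1), M = 0, N = 4/sqrt(196*u^2 + 16*v^2 + 1), assemble
  H = (EN − 2FM + GL) / (2(EG − F²)) = (392*u^2 + 112*v^2 + 9)/(196*u^2 + 16*v^2 + 1)^(3/2).
At (u, v) = (-5/2, 2): H = 323*sqrt(1290)/184900.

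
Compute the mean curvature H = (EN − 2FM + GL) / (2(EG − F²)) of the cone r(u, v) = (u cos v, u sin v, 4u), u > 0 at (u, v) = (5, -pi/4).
H = 2*sqrt(17)/85

With E = 17, F = 0, G = u^2, L = 0, M = 0, N = 4*sqrt(17)*u^2/(17*Abs(u)), assemble
  H = (EN − 2FM + GL) / (2(EG − F²)) = 2*sqrt(17)/(17*Abs(u)).
At (u, v) = (5, -pi/4): H = 2*sqrt(17)/85.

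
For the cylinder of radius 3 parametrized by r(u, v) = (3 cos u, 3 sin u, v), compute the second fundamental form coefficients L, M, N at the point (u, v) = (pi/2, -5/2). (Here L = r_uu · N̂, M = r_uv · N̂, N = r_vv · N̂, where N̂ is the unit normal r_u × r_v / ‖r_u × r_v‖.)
L = -3;  M = 0;  N = 0

Compute the unit normal N̂(u, v) = (cos(u), sin(u), 0), and the second partials r_uu, r_uv, r_vv. Take dot products:
  L(u, v) = r_uu · N̂ = -3,
  M(u, v) = r_uv · N̂ = 0,
  N(u, v) = r_vv · N̂ = 0.
Evaluating at (u, v) = (pi/2, -5/2):
  L = -3, M = 0, N = 0.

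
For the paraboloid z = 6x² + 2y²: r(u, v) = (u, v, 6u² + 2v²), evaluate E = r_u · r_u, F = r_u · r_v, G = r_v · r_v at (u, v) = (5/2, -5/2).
E = 901;  F = -300;  G = 101

Partials: r_u = (1, 0, 12*u), r_v = (0, 1, 4*v). As functions of (u, v):
  E = r_u · r_u = 144*u^2 + 1,
  F = r_u · r_v = 48*u*v,
  G = r_v · r_v = 16*v^2 + 1.
Evaluating at (u, v) = (5/2, -5/2): E = 901, F = -300, G = 101.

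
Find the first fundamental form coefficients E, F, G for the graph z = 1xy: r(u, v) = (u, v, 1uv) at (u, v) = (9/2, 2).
E = 5;  F = 9;  G = 85/4

Partials: r_u = (1, 0, v), r_v = (0, 1, u). As functions of (u, v):
  E = r_u · r_u = v^2 + 1,
  F = r_u · r_v = u*v,
  G = r_v · r_v = u^2 + 1.
Evaluating at (u, v) = (9/2, 2): E = 5, F = 9, G = 85/4.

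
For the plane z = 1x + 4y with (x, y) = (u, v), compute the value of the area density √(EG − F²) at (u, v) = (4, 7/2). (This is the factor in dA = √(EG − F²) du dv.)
√(EG − F²)|_{(4, 7/2)} = 3*sqrt(2)

E = 2, F = 4, G = 17, so EG − F² = 18. Taking the positive square root: √(EG − F²) = 3*sqrt(2). At (u, v) = (4, 7/2): 3*sqrt(2).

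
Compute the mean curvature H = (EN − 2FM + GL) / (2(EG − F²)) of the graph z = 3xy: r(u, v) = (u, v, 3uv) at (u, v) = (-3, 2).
H = 81*sqrt(118)/6962

With E = 9*v^2 + 1, F = 9*u*v, G = 9*u^2 + 1, L = 0, M = 3/sqrt(9*u^2 + 9*v^2 + 1), N = 0, assemble
  H = (EN − 2FM + GL) / (2(EG − F²)) = -27*u*v/(9*u^2 + 9*v^2 + 1)^(3/2).
At (u, v) = (-3, 2): H = 81*sqrt(118)/6962.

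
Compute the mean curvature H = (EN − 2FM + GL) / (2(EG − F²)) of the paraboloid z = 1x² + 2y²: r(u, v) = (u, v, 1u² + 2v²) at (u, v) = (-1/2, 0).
H = 5*sqrt(2)/4

With E = 4*u^2 + 1, F = 8*u*v, G = 16*v^2 + 1, L = 2/sqrt(4*u^2 + 16*v^2 + 1), M = 0, N = 4/sqrt(4*u^2 + 16*v^2 + 1), assemble
  H = (EN − 2FM + GL) / (2(EG − F²)) = (8*u^2 + 16*v^2 + 3)/(4*u^2 + 16*v^2 + 1)^(3/2).
At (u, v) = (-1/2, 0): H = 5*sqrt(2)/4.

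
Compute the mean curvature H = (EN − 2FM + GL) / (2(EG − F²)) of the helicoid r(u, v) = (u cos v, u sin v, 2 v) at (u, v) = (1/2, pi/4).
H = 0

With E = 1, F = 0, G = u^2 + 4, L = 0, M = -2/sqrt(u^2 + 4), N = 0, assemble
  H = (EN − 2FM + GL) / (2(EG − F²)) = 0.
At (u, v) = (1/2, pi/4): H = 0.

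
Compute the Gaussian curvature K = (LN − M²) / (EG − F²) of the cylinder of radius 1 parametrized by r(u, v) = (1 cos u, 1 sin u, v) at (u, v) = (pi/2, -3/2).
K = 0

Coefficients of the first fundamental form: E = 1, F = 0, G = 1.
Coefficients of the second fundamental form: L = -1, M = 0, N = 0.
Assemble K = (LN − M²)/(EG − F²) = 0. At (u, v) = (pi/2, -3/2): K = 0.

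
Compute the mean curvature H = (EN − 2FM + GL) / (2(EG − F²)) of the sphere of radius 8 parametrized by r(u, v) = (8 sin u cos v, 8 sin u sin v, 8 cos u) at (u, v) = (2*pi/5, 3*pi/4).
H = -1/8

With E = 64, F = 0, G = 64*sin(u)^2, L = -8*sin(u)/Abs(sin(u)), M = 0, N = -8*sin(u)^3/Abs(sin(u)), assemble
  H = (EN − 2FM + GL) / (2(EG − F²)) = -sin(u)/(8*Abs(sin(u))).
At (u, v) = (2*pi/5, 3*pi/4): H = -1/8.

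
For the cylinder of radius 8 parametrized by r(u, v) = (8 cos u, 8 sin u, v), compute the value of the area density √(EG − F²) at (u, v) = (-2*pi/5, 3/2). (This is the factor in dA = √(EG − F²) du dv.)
√(EG − F²)|_{(-2*pi/5, 3/2)} = 8

E = 64, F = 0, G = 1, so EG − F² = 64. Taking the positive square root: √(EG − F²) = 8. At (u, v) = (-2*pi/5, 3/2): 8.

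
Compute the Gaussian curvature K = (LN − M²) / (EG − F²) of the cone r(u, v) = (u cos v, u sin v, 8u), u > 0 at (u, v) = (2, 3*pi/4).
K = 0

Coefficients of the first fundamental form: E = 65, F = 0, G = u^2.
Coefficients of the second fundamental form: L = 0, M = 0, N = 8*sqrt(65)*u^2/(65*Abs(u)).
Assemble K = (LN − M²)/(EG − F²) = 0. At (u, v) = (2, 3*pi/4): K = 0.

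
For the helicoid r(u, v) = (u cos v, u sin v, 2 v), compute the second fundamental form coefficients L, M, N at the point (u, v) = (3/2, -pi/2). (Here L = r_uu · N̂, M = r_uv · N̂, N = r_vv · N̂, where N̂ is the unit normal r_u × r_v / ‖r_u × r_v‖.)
L = 0;  M = -4/5;  N = 0

Compute the unit normal N̂(u, v) = (2*sin(v)/sqrt(u^2 + 4), -2*cos(v)/sqrt(u^2 + 4), u/sqrt(u^2 + 4)), and the second partials r_uu, r_uv, r_vv. Take dot products:
  L(u, v) = r_uu · N̂ = 0,
  M(u, v) = r_uv · N̂ = -2/sqrt(u^2 + 4),
  N(u, v) = r_vv · N̂ = 0.
Evaluating at (u, v) = (3/2, -pi/2):
  L = 0, M = -4/5, N = 0.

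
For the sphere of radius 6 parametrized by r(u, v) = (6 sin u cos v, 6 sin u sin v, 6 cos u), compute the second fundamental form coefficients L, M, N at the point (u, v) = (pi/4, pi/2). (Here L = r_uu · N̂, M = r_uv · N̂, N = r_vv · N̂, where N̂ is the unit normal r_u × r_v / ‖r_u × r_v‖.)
L = -6;  M = 0;  N = -3

Compute the unit normal N̂(u, v) = (sin(u)^2*cos(v)/Abs(sin(u)), sin(u)^2*sin(v)/Abs(sin(u)), sin(2*u)/(2*Abs(sin(u)))), and the second partials r_uu, r_uv, r_vv. Take dot products:
  L(u, v) = r_uu · N̂ = -6*sin(u)/Abs(sin(u)),
  M(u, v) = r_uv · N̂ = 0,
  N(u, v) = r_vv · N̂ = -6*sin(u)^3/Abs(sin(u)).
Evaluating at (u, v) = (pi/4, pi/2):
  L = -6, M = 0, N = -3.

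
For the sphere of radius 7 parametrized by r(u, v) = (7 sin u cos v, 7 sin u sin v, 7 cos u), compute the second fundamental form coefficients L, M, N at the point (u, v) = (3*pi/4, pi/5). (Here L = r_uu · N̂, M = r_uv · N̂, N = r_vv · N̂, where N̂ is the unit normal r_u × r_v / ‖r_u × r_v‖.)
L = -7;  M = 0;  N = -7/2

Compute the unit normal N̂(u, v) = (sin(u)^2*cos(v)/Abs(sin(u)), sin(u)^2*sin(v)/Abs(sin(u)), sin(2*u)/(2*Abs(sin(u)))), and the second partials r_uu, r_uv, r_vv. Take dot products:
  L(u, v) = r_uu · N̂ = -7*sin(u)/Abs(sin(u)),
  M(u, v) = r_uv · N̂ = 0,
  N(u, v) = r_vv · N̂ = -7*sin(u)^3/Abs(sin(u)).
Evaluating at (u, v) = (3*pi/4, pi/5):
  L = -7, M = 0, N = -7/2.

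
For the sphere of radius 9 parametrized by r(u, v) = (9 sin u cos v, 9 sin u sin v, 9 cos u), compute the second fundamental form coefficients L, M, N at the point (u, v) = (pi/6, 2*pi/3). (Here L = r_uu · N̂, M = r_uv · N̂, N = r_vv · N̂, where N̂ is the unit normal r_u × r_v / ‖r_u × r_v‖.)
L = -9;  M = 0;  N = -9/4

Compute the unit normal N̂(u, v) = (sin(u)^2*cos(v)/Abs(sin(u)), sin(u)^2*sin(v)/Abs(sin(u)), sin(2*u)/(2*Abs(sin(u)))), and the second partials r_uu, r_uv, r_vv. Take dot products:
  L(u, v) = r_uu · N̂ = -9*sin(u)/Abs(sin(u)),
  M(u, v) = r_uv · N̂ = 0,
  N(u, v) = r_vv · N̂ = -9*sin(u)^3/Abs(sin(u)).
Evaluating at (u, v) = (pi/6, 2*pi/3):
  L = -9, M = 0, N = -9/4.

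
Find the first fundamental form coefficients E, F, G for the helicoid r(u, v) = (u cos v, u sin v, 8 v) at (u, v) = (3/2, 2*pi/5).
E = 1;  F = 0;  G = 265/4

Partials: r_u = (cos(v), sin(v), 0), r_v = (-u*sin(v), u*cos(v), 8). As functions of (u, v):
  E = r_u · r_u = 1,
  F = r_u · r_v = 0,
  G = r_v · r_v = u^2 + 64.
Evaluating at (u, v) = (3/2, 2*pi/5): E = 1, F = 0, G = 265/4.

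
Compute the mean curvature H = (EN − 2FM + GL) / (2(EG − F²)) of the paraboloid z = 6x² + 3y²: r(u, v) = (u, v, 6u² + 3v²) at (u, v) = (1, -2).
H = 1305/4913

With E = 144*u^2 + 1, F = 72*u*v, G = 36*v^2 + 1, L = 12/sqrt(144*u^2 + 36*v^2 + 1), M = 0, N = 6/sqrt(144*u^2 + 36*v^2 + 1), assemble
  H = (EN − 2FM + GL) / (2(EG − F²)) = 9*(48*u^2 + 24*v^2 + 1)/(144*u^2 + 36*v^2 + 1)^(3/2).
At (u, v) = (1, -2): H = 1305/4913.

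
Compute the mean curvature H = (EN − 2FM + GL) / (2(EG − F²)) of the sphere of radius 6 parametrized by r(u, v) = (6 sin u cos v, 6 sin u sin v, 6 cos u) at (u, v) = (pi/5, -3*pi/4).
H = -1/6

With E = 36, F = 0, G = 36*sin(u)^2, L = -6*sin(u)/Abs(sin(u)), M = 0, N = -6*sin(u)^3/Abs(sin(u)), assemble
  H = (EN − 2FM + GL) / (2(EG − F²)) = -sin(u)/(6*Abs(sin(u))).
At (u, v) = (pi/5, -3*pi/4): H = -1/6.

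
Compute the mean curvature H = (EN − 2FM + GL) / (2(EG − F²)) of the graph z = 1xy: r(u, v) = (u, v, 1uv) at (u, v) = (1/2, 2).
H = -8*sqrt(21)/441

With E = v^2 + 1, F = u*v, G = u^2 + 1, L = 0, M = 1/sqrt(u^2 + v^2 + 1), N = 0, assemble
  H = (EN − 2FM + GL) / (2(EG − F²)) = -u*v/(u^2 + v^2 + 1)^(3/2).
At (u, v) = (1/2, 2): H = -8*sqrt(21)/441.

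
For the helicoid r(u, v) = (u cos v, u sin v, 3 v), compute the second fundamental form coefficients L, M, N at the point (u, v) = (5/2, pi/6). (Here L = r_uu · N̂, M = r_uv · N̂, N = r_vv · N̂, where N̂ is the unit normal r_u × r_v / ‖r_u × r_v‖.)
L = 0;  M = -6*sqrt(61)/61;  N = 0

Compute the unit normal N̂(u, v) = (3*sin(v)/sqrt(u^2 + 9), -3*cos(v)/sqrt(u^2 + 9), u/sqrt(u^2 + 9)), and the second partials r_uu, r_uv, r_vv. Take dot products:
  L(u, v) = r_uu · N̂ = 0,
  M(u, v) = r_uv · N̂ = -3/sqrt(u^2 + 9),
  N(u, v) = r_vv · N̂ = 0.
Evaluating at (u, v) = (5/2, pi/6):
  L = 0, M = -6*sqrt(61)/61, N = 0.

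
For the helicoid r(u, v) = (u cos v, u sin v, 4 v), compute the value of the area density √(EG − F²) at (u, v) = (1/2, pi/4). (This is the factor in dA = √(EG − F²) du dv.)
√(EG − F²)|_{(1/2, pi/4)} = sqrt(65)/2

E = 1, F = 0, G = u^2 + 16, so EG − F² = u^2 + 16. Taking the positive square root: √(EG − F²) = sqrt(u^2 + 16). At (u, v) = (1/2, pi/4): sqrt(65)/2.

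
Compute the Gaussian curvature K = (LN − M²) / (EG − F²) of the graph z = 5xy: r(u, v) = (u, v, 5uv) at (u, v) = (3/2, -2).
K = -400/395641

Coefficients of the first fundamental form: E = 25*v^2 + 1, F = 25*u*v, G = 25*u^2 + 1.
Coefficients of the second fundamental form: L = 0, M = 5/sqrt(25*u^2 + 25*v^2 + 1), N = 0.
Assemble K = (LN − M²)/(EG − F²) = -25/(625*u^4 + 1250*u^2*v^2 + 50*u^2 + 625*v^4 + 50*v^2 + 1). At (u, v) = (3/2, -2): K = -400/395641.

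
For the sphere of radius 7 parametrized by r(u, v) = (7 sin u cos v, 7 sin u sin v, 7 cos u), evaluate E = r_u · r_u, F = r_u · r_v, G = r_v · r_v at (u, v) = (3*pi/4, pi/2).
E = 49;  F = 0;  G = 49/2

Partials: r_u = (7*cos(u)*cos(v), 7*sin(v)*cos(u), -7*sin(u)), r_v = (-7*sin(u)*sin(v), 7*sin(u)*cos(v), 0). As functions of (u, v):
  E = r_u · r_u = 49,
  F = r_u · r_v = 0,
  G = r_v · r_v = 49*sin(u)^2.
Evaluating at (u, v) = (3*pi/4, pi/2): E = 49, F = 0, G = 49/2.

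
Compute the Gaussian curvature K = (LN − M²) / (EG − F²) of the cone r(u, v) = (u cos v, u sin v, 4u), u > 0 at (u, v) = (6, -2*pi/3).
K = 0

Coefficients of the first fundamental form: E = 17, F = 0, G = u^2.
Coefficients of the second fundamental form: L = 0, M = 0, N = 4*sqrt(17)*u^2/(17*Abs(u)).
Assemble K = (LN − M²)/(EG − F²) = 0. At (u, v) = (6, -2*pi/3): K = 0.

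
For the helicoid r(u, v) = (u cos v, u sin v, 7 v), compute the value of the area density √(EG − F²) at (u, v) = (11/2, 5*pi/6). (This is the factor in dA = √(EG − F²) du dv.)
√(EG − F²)|_{(11/2, 5*pi/6)} = sqrt(317)/2

E = 1, F = 0, G = u^2 + 49, so EG − F² = u^2 + 49. Taking the positive square root: √(EG − F²) = sqrt(u^2 + 49). At (u, v) = (11/2, 5*pi/6): sqrt(317)/2.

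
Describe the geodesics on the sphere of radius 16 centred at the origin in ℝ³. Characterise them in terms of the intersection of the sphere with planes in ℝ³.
Geodesics on the sphere of radius 16 are great circles — circles of radius 16 obtained as the intersection of the sphere with planes through the origin (the centre of the sphere).

A curve α(t) of nonzero constant speed on the sphere of radius 16 is a geodesic iff its acceleration α̈ is everywhere normal to the surface, i.e. parallel to the radial vector α(t). Then d/dt(α × α̇) = α̇ × α̇ + α × α̈ = 0, so α × α̇ is a constant vector n ≠ 0 and α(t) · n = 0 for all t: α lies in the plane through the origin with normal n. The intersection of that plane with the sphere is a circle of radius 16 (a great circle). Conversely, a great circle traversed at constant speed has centripetal acceleration pointing at the origin, hence normal to the sphere, so every great circle is a geodesic.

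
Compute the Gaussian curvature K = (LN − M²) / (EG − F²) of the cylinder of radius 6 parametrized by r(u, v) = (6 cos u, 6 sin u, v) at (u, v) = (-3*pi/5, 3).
K = 0

Coefficients of the first fundamental form: E = 36, F = 0, G = 1.
Coefficients of the second fundamental form: L = -6, M = 0, N = 0.
Assemble K = (LN − M²)/(EG − F²) = 0. At (u, v) = (-3*pi/5, 3): K = 0.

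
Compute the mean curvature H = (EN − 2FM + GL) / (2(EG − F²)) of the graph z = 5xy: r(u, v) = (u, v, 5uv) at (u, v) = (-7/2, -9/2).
H = -7875*sqrt(3254)/5294258

With E = 25*v^2 + 1, F = 25*u*v, G = 25*u^2 + 1, L = 0, M = 5/sqrt(25*u^2 + 25*v^2 + 1), N = 0, assemble
  H = (EN − 2FM + GL) / (2(EG − F²)) = -125*u*v/(25*u^2 + 25*v^2 + 1)^(3/2).
At (u, v) = (-7/2, -9/2): H = -7875*sqrt(3254)/5294258.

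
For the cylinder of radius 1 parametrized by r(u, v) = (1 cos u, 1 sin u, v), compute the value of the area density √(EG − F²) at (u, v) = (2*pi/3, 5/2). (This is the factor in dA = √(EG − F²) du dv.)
√(EG − F²)|_{(2*pi/3, 5/2)} = 1

E = 1, F = 0, G = 1, so EG − F² = 1. Taking the positive square root: √(EG − F²) = 1. At (u, v) = (2*pi/3, 5/2): 1.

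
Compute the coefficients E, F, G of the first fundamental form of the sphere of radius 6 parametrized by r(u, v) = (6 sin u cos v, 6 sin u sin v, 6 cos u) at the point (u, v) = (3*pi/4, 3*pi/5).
E = 36;  F = 0;  G = 18

Partials: r_u = (6*cos(u)*cos(v), 6*sin(v)*cos(u), -6*sin(u)), r_v = (-6*sin(u)*sin(v), 6*sin(u)*cos(v), 0). As functions of (u, v):
  E = r_u · r_u = 36,
  F = r_u · r_v = 0,
  G = r_v · r_v = 36*sin(u)^2.
Evaluating at (u, v) = (3*pi/4, 3*pi/5): E = 36, F = 0, G = 18.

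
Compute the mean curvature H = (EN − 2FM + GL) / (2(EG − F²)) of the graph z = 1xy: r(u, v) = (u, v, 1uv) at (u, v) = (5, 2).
H = -sqrt(30)/90

With E = v^2 + 1, F = u*v, G = u^2 + 1, L = 0, M = 1/sqrt(u^2 + v^2 + 1), N = 0, assemble
  H = (EN − 2FM + GL) / (2(EG − F²)) = -u*v/(u^2 + v^2 + 1)^(3/2).
At (u, v) = (5, 2): H = -sqrt(30)/90.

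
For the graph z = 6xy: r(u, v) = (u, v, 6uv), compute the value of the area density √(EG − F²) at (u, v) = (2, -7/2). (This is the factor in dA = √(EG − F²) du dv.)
√(EG − F²)|_{(2, -7/2)} = sqrt(586)

E = 36*v^2 + 1, F = 36*u*v, G = 36*u^2 + 1, so EG − F² = 36*u^2 + 36*v^2 + 1. Taking the positive square root: √(EG − F²) = sqrt(36*u^2 + 36*v^2 + 1). At (u, v) = (2, -7/2): sqrt(586).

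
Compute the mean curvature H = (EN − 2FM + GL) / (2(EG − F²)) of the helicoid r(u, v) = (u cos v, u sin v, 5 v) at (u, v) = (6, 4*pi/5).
H = 0

With E = 1, F = 0, G = u^2 + 25, L = 0, M = -5/sqrt(u^2 + 25), N = 0, assemble
  H = (EN − 2FM + GL) / (2(EG − F²)) = 0.
At (u, v) = (6, 4*pi/5): H = 0.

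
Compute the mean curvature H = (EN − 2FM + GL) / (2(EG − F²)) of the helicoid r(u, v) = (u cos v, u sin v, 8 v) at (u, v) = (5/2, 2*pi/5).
H = 0

With E = 1, F = 0, G = u^2 + 64, L = 0, M = -8/sqrt(u^2 + 64), N = 0, assemble
  H = (EN − 2FM + GL) / (2(EG − F²)) = 0.
At (u, v) = (5/2, 2*pi/5): H = 0.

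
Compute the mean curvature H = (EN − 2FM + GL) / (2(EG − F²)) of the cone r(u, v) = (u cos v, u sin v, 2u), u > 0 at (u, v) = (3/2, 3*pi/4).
H = 2*sqrt(5)/15

With E = 5, F = 0, G = u^2, L = 0, M = 0, N = 2*sqrt(5)*u^2/(5*Abs(u)), assemble
  H = (EN − 2FM + GL) / (2(EG − F²)) = sqrt(5)/(5*Abs(u)).
At (u, v) = (3/2, 3*pi/4): H = 2*sqrt(5)/15.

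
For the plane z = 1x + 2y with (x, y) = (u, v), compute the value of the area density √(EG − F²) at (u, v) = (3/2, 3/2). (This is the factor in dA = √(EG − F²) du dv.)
√(EG − F²)|_{(3/2, 3/2)} = sqrt(6)

E = 2, F = 2, G = 5, so EG − F² = 6. Taking the positive square root: √(EG − F²) = sqrt(6). At (u, v) = (3/2, 3/2): sqrt(6).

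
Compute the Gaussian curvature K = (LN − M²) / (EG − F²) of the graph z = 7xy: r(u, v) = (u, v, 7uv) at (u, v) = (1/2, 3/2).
K = -196/61009

Coefficients of the first fundamental form: E = 49*v^2 + 1, F = 49*u*v, G = 49*u^2 + 1.
Coefficients of the second fundamental form: L = 0, M = 7/sqrt(49*u^2 + 49*v^2 + 1), N = 0.
Assemble K = (LN − M²)/(EG − F²) = -49/(2401*u^4 + 4802*u^2*v^2 + 98*u^2 + 2401*v^4 + 98*v^2 + 1). At (u, v) = (1/2, 3/2): K = -196/61009.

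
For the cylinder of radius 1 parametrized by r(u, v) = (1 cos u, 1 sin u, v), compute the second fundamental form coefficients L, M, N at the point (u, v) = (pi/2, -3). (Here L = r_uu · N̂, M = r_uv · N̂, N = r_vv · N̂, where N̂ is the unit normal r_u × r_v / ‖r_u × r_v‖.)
L = -1;  M = 0;  N = 0

Compute the unit normal N̂(u, v) = (cos(u), sin(u), 0), and the second partials r_uu, r_uv, r_vv. Take dot products:
  L(u, v) = r_uu · N̂ = -1,
  M(u, v) = r_uv · N̂ = 0,
  N(u, v) = r_vv · N̂ = 0.
Evaluating at (u, v) = (pi/2, -3):
  L = -1, M = 0, N = 0.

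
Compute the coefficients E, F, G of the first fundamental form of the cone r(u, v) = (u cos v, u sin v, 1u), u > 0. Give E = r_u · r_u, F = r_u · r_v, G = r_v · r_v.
E = 2;  F = 0;  G = u^2

Compute partials: r_u = (cos(v), sin(v), 1), r_v = (-u*sin(v), u*cos(v), 0). Then
  E = r_u · r_u = 2,
  F = r_u · r_v = 0,
  G = r_v · r_v = u^2.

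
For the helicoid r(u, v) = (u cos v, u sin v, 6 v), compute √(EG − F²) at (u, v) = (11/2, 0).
√(EG − F²)|_{(11/2, 0)} = sqrt(265)/2

E = 1, F = 0, G = u^2 + 36; EG − F² = u^2 + 36; √(EG − F²) = sqrt(u^2 + 36). At the given point: sqrt(265)/2.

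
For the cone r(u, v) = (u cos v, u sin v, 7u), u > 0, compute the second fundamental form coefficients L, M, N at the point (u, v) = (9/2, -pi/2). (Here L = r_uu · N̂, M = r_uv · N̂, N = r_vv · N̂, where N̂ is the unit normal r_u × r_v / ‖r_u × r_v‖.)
L = 0;  M = 0;  N = 63*sqrt(2)/20

Compute the unit normal N̂(u, v) = (-7*sqrt(2)*u*cos(v)/(10*Abs(u)), -7*sqrt(2)*u*sin(v)/(10*Abs(u)), sqrt(2)*u/(10*Abs(u))), and the second partials r_uu, r_uv, r_vv. Take dot products:
  L(u, v) = r_uu · N̂ = 0,
  M(u, v) = r_uv · N̂ = 0,
  N(u, v) = r_vv · N̂ = 7*sqrt(2)*u^2/(10*Abs(u)).
Evaluating at (u, v) = (9/2, -pi/2):
  L = 0, M = 0, N = 63*sqrt(2)/20.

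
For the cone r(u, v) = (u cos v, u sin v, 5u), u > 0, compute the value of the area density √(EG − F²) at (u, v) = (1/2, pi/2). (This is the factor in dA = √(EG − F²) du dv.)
√(EG − F²)|_{(1/2, pi/2)} = sqrt(26)/2

E = 26, F = 0, G = u^2, so EG − F² = 26*u^2. Taking the positive square root: √(EG − F²) = sqrt(26)*Abs(u). At (u, v) = (1/2, pi/2): sqrt(26)/2.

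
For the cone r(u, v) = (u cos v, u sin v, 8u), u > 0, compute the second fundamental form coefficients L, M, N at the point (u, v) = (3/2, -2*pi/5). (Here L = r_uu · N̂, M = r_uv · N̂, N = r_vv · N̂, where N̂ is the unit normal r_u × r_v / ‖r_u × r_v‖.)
L = 0;  M = 0;  N = 12*sqrt(65)/65

Compute the unit normal N̂(u, v) = (-8*sqrt(65)*u*cos(v)/(65*Abs(u)), -8*sqrt(65)*u*sin(v)/(65*Abs(u)), sqrt(65)*u/(65*Abs(u))), and the second partials r_uu, r_uv, r_vv. Take dot products:
  L(u, v) = r_uu · N̂ = 0,
  M(u, v) = r_uv · N̂ = 0,
  N(u, v) = r_vv · N̂ = 8*sqrt(65)*u^2/(65*Abs(u)).
Evaluating at (u, v) = (3/2, -2*pi/5):
  L = 0, M = 0, N = 12*sqrt(65)/65.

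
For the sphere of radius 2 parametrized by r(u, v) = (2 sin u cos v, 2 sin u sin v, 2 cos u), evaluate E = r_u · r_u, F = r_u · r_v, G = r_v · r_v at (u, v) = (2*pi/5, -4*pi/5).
E = 4;  F = 0;  G = sqrt(5)/2 + 5/2

Partials: r_u = (2*cos(u)*cos(v), 2*sin(v)*cos(u), -2*sin(u)), r_v = (-2*sin(u)*sin(v), 2*sin(u)*cos(v), 0). As functions of (u, v):
  E = r_u · r_u = 4,
  F = r_u · r_v = 0,
  G = r_v · r_v = 4*sin(u)^2.
Evaluating at (u, v) = (2*pi/5, -4*pi/5): E = 4, F = 0, G = sqrt(5)/2 + 5/2.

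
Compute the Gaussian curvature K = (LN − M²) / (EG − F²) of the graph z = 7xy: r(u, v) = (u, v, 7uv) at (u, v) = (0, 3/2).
K = -784/198025

Coefficients of the first fundamental form: E = 49*v^2 + 1, F = 49*u*v, G = 49*u^2 + 1.
Coefficients of the second fundamental form: L = 0, M = 7/sqrt(49*u^2 + 49*v^2 + 1), N = 0.
Assemble K = (LN − M²)/(EG − F²) = -49/(2401*u^4 + 4802*u^2*v^2 + 98*u^2 + 2401*v^4 + 98*v^2 + 1). At (u, v) = (0, 3/2): K = -784/198025.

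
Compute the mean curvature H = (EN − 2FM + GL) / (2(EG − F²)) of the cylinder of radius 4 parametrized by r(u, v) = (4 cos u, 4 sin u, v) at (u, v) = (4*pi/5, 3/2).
H = -1/8

With E = 16, F = 0, G = 1, L = -4, M = 0, N = 0, assemble
  H = (EN − 2FM + GL) / (2(EG − F²)) = -1/8.
At (u, v) = (4*pi/5, 3/2): H = -1/8.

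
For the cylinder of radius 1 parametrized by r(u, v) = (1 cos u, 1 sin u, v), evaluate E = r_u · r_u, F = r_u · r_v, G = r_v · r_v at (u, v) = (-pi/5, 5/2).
E = 1;  F = 0;  G = 1

Partials: r_u = (-sin(u), cos(u), 0), r_v = (0, 0, 1). As functions of (u, v):
  E = r_u · r_u = 1,
  F = r_u · r_v = 0,
  G = r_v · r_v = 1.
Evaluating at (u, v) = (-pi/5, 5/2): E = 1, F = 0, G = 1.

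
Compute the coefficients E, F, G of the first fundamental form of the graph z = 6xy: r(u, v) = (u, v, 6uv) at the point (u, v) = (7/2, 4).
E = 577;  F = 504;  G = 442

Partials: r_u = (1, 0, 6*v), r_v = (0, 1, 6*u). As functions of (u, v):
  E = r_u · r_u = 36*v^2 + 1,
  F = r_u · r_v = 36*u*v,
  G = r_v · r_v = 36*u^2 + 1.
Evaluating at (u, v) = (7/2, 4): E = 577, F = 504, G = 442.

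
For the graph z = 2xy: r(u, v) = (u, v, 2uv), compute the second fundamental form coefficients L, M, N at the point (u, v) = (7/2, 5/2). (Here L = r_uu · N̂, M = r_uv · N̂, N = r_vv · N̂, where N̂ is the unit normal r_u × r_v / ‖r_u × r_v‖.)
L = 0;  M = 2*sqrt(3)/15;  N = 0

Compute the unit normal N̂(u, v) = (-2*v/sqrt(4*u^2 + 4*v^2 + 1), -2*u/sqrt(4*u^2 + 4*v^2 + 1), 1/sqrt(4*u^2 + 4*v^2 + 1)), and the second partials r_uu, r_uv, r_vv. Take dot products:
  L(u, v) = r_uu · N̂ = 0,
  M(u, v) = r_uv · N̂ = 2/sqrt(4*u^2 + 4*v^2 + 1),
  N(u, v) = r_vv · N̂ = 0.
Evaluating at (u, v) = (7/2, 5/2):
  L = 0, M = 2*sqrt(3)/15, N = 0.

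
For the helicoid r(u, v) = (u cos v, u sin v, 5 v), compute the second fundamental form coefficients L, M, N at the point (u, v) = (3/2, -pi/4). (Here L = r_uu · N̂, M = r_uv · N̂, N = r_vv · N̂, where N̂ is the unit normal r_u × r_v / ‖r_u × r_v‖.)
L = 0;  M = -10*sqrt(109)/109;  N = 0

Compute the unit normal N̂(u, v) = (5*sin(v)/sqrt(u^2 + 25), -5*cos(v)/sqrt(u^2 + 25), u/sqrt(u^2 + 25)), and the second partials r_uu, r_uv, r_vv. Take dot products:
  L(u, v) = r_uu · N̂ = 0,
  M(u, v) = r_uv · N̂ = -5/sqrt(u^2 + 25),
  N(u, v) = r_vv · N̂ = 0.
Evaluating at (u, v) = (3/2, -pi/4):
  L = 0, M = -10*sqrt(109)/109, N = 0.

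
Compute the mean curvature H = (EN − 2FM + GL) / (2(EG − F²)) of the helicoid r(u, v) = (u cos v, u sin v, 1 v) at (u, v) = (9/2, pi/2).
H = 0

With E = 1, F = 0, G = u^2 + 1, L = 0, M = -1/sqrt(u^2 + 1), N = 0, assemble
  H = (EN − 2FM + GL) / (2(EG − F²)) = 0.
At (u, v) = (9/2, pi/2): H = 0.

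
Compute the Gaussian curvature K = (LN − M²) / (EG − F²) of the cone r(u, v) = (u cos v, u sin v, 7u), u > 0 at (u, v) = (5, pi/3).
K = 0

Coefficients of the first fundamental form: E = 50, F = 0, G = u^2.
Coefficients of the second fundamental form: L = 0, M = 0, N = 7*sqrt(2)*u^2/(10*Abs(u)).
Assemble K = (LN − M²)/(EG − F²) = 0. At (u, v) = (5, pi/3): K = 0.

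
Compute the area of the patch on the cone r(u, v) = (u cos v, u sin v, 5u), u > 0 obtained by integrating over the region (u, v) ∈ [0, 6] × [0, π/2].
Area = 9*sqrt(26)*pi

Area = ∫∫ √(EG − F²) du dv with √(EG − F²) = sqrt(26)*Abs(u). Integrating over [0, 6] × [0, π/2] gives 9*sqrt(26)*pi.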